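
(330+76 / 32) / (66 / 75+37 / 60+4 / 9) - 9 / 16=4770477 / 27952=170.67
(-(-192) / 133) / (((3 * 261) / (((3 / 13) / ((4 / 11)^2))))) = 484 / 150423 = 0.00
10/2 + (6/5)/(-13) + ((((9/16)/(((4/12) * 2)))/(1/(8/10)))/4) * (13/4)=5.46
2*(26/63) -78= -4862/63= -77.17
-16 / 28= -4 / 7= -0.57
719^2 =516961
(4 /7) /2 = 2 /7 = 0.29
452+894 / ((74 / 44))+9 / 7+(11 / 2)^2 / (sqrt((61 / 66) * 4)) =121 * sqrt(4026) / 488+255077 / 259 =1000.59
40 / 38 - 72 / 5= -1268 / 95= -13.35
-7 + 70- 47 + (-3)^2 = 25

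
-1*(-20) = 20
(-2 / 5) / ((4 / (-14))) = 7 / 5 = 1.40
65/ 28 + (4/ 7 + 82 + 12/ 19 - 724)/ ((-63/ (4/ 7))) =1908251/ 234612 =8.13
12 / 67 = 0.18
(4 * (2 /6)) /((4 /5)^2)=25 /12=2.08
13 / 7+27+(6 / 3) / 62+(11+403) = 96107 / 217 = 442.89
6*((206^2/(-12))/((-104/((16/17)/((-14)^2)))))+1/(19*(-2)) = 392313/411502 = 0.95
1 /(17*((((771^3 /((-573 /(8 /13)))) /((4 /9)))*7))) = -2483 /327236203854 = -0.00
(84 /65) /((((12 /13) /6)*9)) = 14 /15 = 0.93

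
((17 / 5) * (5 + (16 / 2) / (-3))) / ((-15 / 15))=-119 / 15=-7.93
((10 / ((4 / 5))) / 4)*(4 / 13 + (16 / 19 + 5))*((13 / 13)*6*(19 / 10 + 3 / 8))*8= 159495 / 76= 2098.62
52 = 52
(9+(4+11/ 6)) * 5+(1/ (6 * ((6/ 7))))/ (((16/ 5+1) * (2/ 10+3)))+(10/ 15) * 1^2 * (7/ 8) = 129193/ 1728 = 74.76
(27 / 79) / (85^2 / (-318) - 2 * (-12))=8586 / 32153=0.27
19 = 19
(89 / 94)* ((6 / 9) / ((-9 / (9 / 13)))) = -89 / 1833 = -0.05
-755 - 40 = -795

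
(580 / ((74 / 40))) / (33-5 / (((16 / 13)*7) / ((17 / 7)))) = 9094400 / 916379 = 9.92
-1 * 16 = -16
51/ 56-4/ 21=121/ 168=0.72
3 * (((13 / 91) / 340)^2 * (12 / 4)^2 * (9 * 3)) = 729 / 5664400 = 0.00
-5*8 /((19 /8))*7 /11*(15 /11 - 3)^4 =-76.85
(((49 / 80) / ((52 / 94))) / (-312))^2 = 0.00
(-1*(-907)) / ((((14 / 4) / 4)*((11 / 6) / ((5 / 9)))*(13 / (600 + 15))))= 14874800 / 1001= 14859.94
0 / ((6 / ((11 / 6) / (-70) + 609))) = 0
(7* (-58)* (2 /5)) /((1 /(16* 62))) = -805504 /5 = -161100.80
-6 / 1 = -6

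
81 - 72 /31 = 2439 /31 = 78.68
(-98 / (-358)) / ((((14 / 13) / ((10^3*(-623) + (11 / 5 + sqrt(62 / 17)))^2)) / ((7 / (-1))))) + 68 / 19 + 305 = -1996434146010570071 / 2890850 + 1984247993*sqrt(1054) / 15215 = -690600310059.82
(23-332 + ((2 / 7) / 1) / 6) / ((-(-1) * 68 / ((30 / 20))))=-811 / 119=-6.82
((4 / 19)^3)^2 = 4096 / 47045881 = 0.00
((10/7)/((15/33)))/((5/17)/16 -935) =-5984/1780205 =-0.00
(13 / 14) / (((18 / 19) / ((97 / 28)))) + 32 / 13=5.86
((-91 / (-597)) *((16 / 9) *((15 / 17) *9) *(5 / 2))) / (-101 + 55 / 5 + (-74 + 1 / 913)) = -16616600 / 506539973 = -0.03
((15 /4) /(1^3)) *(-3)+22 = 43 /4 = 10.75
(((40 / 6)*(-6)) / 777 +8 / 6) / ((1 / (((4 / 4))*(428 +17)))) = 147740 / 259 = 570.42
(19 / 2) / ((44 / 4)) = 19 / 22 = 0.86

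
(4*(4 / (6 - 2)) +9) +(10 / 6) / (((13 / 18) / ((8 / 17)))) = 14.09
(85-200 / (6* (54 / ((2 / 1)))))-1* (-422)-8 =40319 / 81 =497.77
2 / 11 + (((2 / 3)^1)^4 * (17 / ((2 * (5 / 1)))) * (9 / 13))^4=237999023426 / 1288297456875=0.18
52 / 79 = 0.66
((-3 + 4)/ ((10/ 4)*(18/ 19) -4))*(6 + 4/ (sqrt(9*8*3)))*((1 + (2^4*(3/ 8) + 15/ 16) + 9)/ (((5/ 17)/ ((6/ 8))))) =-787797/ 4960 -87533*sqrt(6)/ 29760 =-166.03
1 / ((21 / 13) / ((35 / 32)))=0.68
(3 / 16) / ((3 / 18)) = 9 / 8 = 1.12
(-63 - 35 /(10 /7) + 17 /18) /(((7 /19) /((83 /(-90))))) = 1228483 /5670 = 216.66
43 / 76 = 0.57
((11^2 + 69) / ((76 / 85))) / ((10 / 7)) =595 / 4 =148.75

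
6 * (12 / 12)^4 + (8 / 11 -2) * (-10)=206 / 11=18.73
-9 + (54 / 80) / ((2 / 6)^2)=-117 / 40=-2.92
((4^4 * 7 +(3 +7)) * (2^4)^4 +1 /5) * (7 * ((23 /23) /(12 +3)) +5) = 645590768.03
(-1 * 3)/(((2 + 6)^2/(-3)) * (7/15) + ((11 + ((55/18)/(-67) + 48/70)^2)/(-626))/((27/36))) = 2509502054850/8348157592741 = 0.30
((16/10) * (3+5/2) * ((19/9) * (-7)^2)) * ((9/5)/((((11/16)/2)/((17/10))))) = 1012928/125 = 8103.42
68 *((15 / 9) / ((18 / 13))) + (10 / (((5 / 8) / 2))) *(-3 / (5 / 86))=-211862 / 135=-1569.35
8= 8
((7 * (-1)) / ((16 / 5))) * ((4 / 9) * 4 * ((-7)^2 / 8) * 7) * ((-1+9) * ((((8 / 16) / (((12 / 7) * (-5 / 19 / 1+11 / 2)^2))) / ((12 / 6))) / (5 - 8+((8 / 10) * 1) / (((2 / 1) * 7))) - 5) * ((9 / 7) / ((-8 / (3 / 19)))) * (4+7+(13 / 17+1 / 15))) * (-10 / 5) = 253350041851375 / 63239312112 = 4006.21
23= 23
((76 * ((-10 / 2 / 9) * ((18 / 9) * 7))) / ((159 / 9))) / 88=-665 / 1749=-0.38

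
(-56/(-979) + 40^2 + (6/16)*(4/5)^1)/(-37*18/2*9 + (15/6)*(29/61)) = -955717317/1789068655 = -0.53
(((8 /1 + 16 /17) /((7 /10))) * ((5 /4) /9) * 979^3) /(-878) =-891398052050 /470169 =-1895909.88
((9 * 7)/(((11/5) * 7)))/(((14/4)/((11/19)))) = 90/133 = 0.68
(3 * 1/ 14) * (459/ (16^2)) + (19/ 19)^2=4961/ 3584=1.38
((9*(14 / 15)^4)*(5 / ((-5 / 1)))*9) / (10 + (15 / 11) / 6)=-845152 / 140625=-6.01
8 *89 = 712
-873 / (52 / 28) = -6111 / 13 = -470.08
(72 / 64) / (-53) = -9 / 424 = -0.02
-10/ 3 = -3.33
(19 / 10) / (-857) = -19 / 8570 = -0.00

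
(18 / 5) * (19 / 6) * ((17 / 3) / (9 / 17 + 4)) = 14.26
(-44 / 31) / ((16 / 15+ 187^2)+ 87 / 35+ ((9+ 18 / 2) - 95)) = -4620 / 113585023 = -0.00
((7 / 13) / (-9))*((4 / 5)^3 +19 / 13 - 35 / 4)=308329 / 760500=0.41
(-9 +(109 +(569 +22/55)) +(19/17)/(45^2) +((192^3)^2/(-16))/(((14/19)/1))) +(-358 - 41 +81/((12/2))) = -2047929205044818929/481950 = -4249256572351.53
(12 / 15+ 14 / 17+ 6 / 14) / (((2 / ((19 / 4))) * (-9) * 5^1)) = -7733 / 71400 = -0.11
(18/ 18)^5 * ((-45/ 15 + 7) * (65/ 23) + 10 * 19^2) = 83290/ 23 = 3621.30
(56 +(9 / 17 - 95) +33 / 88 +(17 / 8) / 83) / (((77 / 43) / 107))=-988603067 / 434588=-2274.81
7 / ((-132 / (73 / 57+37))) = -7637 / 3762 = -2.03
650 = 650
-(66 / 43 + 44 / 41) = -4598 / 1763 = -2.61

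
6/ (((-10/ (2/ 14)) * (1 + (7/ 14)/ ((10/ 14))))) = -6/ 119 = -0.05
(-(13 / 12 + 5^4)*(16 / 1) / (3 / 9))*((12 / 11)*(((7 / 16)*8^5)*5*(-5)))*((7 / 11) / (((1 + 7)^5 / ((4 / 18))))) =1673350 / 33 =50707.58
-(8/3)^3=-512/27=-18.96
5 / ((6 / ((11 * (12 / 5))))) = 22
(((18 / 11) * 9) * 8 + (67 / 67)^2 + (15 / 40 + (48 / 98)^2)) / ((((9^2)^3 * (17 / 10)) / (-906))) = -19052256635 / 159073400178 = -0.12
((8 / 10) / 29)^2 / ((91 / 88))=0.00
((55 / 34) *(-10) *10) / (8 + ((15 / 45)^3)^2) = -2004750 / 99161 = -20.22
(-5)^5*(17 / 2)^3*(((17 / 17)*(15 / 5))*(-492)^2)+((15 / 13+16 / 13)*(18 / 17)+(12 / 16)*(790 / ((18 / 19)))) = -3695998434659699 / 2652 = -1393664568122.06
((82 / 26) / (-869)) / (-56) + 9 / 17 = 5694385 / 10754744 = 0.53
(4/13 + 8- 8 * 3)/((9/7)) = -476/39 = -12.21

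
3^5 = 243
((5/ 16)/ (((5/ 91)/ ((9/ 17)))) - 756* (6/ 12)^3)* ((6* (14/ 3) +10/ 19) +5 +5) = -4553955/ 1292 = -3524.73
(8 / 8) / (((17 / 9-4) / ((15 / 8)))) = -135 / 152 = -0.89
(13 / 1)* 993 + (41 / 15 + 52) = 194456 / 15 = 12963.73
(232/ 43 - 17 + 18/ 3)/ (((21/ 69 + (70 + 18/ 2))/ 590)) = -1635185/ 39216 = -41.70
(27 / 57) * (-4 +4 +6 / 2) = 27 / 19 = 1.42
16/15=1.07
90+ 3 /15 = 451 /5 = 90.20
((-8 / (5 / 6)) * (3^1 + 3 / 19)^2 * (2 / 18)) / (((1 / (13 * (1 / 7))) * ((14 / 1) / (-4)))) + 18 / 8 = 558561 / 70756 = 7.89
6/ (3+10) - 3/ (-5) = 69/ 65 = 1.06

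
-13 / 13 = -1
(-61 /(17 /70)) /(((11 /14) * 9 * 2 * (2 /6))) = -29890 /561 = -53.28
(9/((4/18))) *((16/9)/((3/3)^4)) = 72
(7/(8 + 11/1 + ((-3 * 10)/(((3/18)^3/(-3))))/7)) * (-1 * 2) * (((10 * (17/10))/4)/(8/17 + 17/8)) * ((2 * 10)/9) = -1132880/62183421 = -0.02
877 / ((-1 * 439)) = -877 / 439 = -2.00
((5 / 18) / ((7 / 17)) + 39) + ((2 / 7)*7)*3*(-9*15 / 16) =-5519 / 504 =-10.95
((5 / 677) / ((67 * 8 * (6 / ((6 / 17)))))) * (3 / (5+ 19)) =5 / 49350592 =0.00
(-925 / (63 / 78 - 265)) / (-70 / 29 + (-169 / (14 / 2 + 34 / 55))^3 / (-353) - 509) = -9055237745895575 / 1242682432581882789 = -0.01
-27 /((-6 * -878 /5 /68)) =-765 /439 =-1.74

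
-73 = -73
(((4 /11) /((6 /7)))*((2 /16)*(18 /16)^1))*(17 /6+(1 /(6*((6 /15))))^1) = 273 /1408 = 0.19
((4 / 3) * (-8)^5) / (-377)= 131072 / 1131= 115.89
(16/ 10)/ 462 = 4/ 1155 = 0.00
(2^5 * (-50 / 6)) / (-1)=800 / 3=266.67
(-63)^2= 3969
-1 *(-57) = 57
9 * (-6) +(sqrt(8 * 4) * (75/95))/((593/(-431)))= -54-25860 * sqrt(2)/11267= -57.25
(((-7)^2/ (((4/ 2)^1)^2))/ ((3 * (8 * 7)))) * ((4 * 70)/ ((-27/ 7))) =-1715/ 324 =-5.29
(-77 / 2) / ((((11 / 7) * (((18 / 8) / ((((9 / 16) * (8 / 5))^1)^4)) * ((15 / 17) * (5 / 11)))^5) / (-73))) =693040062925063013725849977 / 1907348632812500000000000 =363.35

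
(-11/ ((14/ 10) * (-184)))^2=3025/ 1658944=0.00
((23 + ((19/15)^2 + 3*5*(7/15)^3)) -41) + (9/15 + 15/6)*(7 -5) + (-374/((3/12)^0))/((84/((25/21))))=-102691/7350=-13.97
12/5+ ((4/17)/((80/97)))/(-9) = 7247/3060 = 2.37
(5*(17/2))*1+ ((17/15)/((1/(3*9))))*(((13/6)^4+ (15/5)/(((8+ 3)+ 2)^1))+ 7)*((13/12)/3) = 9484589/25920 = 365.92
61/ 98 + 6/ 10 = 599/ 490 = 1.22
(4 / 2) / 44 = 1 / 22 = 0.05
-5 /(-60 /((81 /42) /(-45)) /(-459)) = 459 /280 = 1.64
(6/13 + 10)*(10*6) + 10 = 8290/13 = 637.69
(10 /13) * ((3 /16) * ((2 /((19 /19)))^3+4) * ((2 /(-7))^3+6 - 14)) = -61920 /4459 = -13.89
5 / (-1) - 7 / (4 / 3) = -10.25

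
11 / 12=0.92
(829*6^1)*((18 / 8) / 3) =7461 / 2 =3730.50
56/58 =28/29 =0.97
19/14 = 1.36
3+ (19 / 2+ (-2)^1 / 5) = 12.10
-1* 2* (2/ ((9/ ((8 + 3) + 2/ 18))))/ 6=-200/ 243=-0.82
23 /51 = 0.45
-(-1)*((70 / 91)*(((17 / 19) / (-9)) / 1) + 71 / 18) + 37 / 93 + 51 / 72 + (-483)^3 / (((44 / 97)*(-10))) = 188301759755053 / 7580430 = 24840511.65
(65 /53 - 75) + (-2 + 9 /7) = -27635 /371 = -74.49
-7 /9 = -0.78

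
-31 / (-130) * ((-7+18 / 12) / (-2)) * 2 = 341 / 260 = 1.31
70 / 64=35 / 32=1.09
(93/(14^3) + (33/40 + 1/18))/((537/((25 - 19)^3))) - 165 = -50539609/306985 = -164.63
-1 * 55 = -55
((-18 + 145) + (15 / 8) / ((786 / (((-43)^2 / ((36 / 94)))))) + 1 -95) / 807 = 1679539 / 30446496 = 0.06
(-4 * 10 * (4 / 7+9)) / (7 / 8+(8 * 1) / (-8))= 21440 / 7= 3062.86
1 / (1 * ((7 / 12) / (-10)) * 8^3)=-15 / 448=-0.03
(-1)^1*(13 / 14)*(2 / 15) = -13 / 105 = -0.12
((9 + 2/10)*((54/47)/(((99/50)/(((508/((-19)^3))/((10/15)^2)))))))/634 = -1577340/1124114651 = -0.00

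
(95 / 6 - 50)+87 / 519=-35291 / 1038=-34.00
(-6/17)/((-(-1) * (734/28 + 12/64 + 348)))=-672/712861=-0.00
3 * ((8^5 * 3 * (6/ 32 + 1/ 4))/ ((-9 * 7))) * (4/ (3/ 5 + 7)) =-20480/ 19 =-1077.89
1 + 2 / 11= 1.18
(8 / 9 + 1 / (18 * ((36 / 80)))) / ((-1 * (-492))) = 1 / 486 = 0.00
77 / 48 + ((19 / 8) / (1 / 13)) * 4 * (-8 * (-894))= 42397133 / 48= 883273.60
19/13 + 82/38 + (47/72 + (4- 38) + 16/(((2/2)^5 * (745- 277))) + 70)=716809/17784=40.31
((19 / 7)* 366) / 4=3477 / 14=248.36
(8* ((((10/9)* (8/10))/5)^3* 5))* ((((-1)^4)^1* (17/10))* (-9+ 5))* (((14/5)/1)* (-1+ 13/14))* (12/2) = 278528/151875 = 1.83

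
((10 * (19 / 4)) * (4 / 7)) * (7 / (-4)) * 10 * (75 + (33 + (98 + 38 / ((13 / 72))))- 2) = -196869.23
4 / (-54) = -0.07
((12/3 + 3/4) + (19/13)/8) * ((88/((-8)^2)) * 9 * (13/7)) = 50787/448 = 113.36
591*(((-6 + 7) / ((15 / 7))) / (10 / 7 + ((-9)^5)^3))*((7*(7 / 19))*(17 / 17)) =-472997 / 136917602842940635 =-0.00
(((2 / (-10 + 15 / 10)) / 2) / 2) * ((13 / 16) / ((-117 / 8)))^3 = 1 / 99144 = 0.00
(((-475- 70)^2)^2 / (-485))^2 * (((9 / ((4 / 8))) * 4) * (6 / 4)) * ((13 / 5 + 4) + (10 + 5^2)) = 1398778974466514854200000 / 9409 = 148663936068287262642.15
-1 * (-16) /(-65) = -16 /65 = -0.25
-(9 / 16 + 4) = -73 / 16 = -4.56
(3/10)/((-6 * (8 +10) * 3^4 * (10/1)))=-1/291600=-0.00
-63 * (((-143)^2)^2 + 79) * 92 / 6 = -403944182880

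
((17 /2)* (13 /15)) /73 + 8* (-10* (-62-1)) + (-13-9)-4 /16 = 21978187 /4380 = 5017.85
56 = 56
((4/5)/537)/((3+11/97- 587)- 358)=-388/245309655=-0.00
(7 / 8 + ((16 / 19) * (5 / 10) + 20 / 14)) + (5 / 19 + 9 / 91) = 42695 / 13832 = 3.09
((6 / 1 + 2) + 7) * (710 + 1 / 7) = 74565 / 7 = 10652.14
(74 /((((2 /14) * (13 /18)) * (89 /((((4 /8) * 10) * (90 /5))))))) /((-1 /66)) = -55384560 /1157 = -47869.11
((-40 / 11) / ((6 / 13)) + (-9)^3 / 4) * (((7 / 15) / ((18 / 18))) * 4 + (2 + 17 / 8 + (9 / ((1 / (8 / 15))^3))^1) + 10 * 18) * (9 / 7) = -14106295887 / 308000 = -45799.66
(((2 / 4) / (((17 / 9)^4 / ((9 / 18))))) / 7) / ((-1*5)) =-6561 / 11692940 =-0.00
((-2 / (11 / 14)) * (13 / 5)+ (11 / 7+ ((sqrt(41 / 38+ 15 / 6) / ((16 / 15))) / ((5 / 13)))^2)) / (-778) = -0.02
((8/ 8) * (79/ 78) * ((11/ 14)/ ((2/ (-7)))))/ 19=-869/ 5928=-0.15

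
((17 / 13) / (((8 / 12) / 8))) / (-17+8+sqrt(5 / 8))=-14688 / 8359-408 * sqrt(10) / 8359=-1.91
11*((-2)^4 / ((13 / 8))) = 1408 / 13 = 108.31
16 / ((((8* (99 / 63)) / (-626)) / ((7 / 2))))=-30674 / 11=-2788.55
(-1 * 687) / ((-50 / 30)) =2061 / 5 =412.20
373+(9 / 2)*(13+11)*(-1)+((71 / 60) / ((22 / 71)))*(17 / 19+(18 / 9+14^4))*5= 3681052559 / 5016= 733862.15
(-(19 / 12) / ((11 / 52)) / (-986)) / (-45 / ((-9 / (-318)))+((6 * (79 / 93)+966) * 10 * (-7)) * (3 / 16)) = -589 / 1112311530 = -0.00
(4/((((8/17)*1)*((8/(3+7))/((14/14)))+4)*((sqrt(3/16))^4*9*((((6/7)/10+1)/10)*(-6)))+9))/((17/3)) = 112000/1284873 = 0.09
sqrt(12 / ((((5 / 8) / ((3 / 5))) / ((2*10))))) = 24*sqrt(10) / 5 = 15.18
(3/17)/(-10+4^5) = 1/5746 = 0.00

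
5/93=0.05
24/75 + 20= 508/25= 20.32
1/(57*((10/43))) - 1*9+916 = 517033/570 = 907.08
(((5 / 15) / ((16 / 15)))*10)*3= 75 / 8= 9.38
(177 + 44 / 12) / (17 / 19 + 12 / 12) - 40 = 2989 / 54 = 55.35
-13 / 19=-0.68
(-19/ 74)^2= 361/ 5476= 0.07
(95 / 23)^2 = 9025 / 529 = 17.06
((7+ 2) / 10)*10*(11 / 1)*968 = 95832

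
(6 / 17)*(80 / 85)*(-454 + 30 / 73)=-3178752 / 21097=-150.67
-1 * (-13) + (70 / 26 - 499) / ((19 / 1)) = -3241 / 247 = -13.12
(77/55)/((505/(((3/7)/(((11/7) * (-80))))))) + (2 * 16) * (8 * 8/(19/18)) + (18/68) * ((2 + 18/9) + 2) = 1393640615217/717706000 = 1941.80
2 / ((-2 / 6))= -6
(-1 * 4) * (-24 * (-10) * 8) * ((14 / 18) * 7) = -125440 / 3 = -41813.33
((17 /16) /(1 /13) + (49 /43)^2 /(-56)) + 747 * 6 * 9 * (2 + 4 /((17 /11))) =93088967607 /502928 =185094.02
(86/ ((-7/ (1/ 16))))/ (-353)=43/ 19768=0.00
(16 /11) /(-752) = -1 /517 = -0.00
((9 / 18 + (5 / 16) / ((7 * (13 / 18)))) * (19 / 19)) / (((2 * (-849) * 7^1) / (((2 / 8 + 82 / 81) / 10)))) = -167281 / 28035745920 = -0.00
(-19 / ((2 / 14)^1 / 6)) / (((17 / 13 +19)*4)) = -1729 / 176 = -9.82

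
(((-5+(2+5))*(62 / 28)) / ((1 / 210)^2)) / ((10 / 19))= 371070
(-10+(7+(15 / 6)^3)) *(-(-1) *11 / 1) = 1111 / 8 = 138.88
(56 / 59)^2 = 3136 / 3481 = 0.90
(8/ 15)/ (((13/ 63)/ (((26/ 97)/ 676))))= 84/ 81965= 0.00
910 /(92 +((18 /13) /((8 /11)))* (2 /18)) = 1352 /137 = 9.87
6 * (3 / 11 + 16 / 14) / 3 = 218 / 77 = 2.83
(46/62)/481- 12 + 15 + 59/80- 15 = -13432971/1192880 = -11.26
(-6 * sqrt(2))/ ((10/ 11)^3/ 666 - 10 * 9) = 1329669 * sqrt(2)/ 19944785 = 0.09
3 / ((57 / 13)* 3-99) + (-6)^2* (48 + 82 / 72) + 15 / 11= 7244185 / 4092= 1770.33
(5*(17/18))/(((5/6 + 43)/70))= 5950/789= 7.54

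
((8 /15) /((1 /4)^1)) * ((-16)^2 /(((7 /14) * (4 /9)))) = 12288 /5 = 2457.60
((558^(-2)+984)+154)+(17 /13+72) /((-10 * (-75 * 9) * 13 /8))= 7485312382109 /6577564500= 1138.01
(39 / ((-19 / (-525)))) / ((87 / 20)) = 136500 / 551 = 247.73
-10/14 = -5/7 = -0.71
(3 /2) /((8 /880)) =165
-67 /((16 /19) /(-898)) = 571577 /8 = 71447.12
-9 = -9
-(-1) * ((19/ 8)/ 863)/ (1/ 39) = 741/ 6904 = 0.11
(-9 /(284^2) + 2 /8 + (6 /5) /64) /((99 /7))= 1516711 /79849440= 0.02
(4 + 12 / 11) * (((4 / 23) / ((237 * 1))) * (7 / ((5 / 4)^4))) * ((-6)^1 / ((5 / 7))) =-5619712 / 62459375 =-0.09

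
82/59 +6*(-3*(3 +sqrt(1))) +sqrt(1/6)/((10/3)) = -4166/59 +sqrt(6)/20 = -70.49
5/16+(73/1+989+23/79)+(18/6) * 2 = 1350715/1264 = 1068.60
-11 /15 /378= -11 /5670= -0.00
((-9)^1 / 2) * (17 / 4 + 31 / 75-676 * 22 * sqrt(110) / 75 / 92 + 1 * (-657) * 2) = 5577 * sqrt(110) / 575 + 1178403 / 200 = 5993.74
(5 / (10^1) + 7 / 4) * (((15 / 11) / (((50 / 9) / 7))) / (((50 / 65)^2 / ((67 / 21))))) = 917163 / 44000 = 20.84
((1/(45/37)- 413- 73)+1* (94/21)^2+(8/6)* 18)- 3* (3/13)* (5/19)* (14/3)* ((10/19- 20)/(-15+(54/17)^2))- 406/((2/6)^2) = -6686908833481/1631544915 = -4098.51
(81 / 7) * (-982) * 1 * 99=-7874658 / 7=-1124951.14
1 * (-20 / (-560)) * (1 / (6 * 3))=1 / 504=0.00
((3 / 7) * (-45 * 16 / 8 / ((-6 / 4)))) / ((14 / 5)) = 450 / 49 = 9.18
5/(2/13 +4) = 65/54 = 1.20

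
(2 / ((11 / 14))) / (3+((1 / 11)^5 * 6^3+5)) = 102487 / 322156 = 0.32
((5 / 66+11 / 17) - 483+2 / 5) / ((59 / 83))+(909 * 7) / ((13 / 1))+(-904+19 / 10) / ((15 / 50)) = -13749534869 / 4302870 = -3195.43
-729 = -729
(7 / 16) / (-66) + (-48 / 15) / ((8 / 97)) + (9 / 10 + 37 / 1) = -4787 / 5280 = -0.91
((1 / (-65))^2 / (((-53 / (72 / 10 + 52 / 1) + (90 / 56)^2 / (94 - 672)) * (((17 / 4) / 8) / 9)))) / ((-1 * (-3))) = -94682112 / 63736596625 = -0.00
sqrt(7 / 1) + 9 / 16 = 9 / 16 + sqrt(7) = 3.21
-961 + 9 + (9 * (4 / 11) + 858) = -998 / 11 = -90.73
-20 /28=-5 /7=-0.71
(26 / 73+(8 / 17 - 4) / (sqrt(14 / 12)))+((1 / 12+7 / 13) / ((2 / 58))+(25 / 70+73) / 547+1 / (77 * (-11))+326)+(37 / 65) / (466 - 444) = 9089430935509 / 26380814460 - 60 * sqrt(42) / 119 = 341.28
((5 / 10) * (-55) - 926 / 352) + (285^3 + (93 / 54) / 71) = 2603439808111 / 112464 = 23149094.89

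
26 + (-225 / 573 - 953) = -927.39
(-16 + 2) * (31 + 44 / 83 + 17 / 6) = -119791 / 249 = -481.09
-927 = -927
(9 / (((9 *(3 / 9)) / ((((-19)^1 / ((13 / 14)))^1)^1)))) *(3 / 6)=-399 / 13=-30.69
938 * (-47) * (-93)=4099998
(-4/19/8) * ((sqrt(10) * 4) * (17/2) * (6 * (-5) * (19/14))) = 115.20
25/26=0.96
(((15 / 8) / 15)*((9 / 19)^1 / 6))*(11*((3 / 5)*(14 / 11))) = 63 / 760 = 0.08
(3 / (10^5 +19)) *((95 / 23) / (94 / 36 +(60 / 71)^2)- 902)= -18753024696 / 694103954699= -0.03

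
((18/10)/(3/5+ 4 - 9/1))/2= -9/44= -0.20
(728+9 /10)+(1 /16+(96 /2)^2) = 242637 /80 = 3032.96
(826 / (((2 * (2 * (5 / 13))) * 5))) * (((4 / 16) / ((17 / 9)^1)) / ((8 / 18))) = 434889 / 13600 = 31.98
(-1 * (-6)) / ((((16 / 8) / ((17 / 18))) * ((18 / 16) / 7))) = 17.63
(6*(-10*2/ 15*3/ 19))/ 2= -12/ 19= -0.63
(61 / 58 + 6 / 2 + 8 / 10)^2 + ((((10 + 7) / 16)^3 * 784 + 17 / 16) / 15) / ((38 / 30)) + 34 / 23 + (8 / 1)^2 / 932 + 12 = 47479948873631 / 548041350400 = 86.64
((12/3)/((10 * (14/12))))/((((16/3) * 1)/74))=333/70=4.76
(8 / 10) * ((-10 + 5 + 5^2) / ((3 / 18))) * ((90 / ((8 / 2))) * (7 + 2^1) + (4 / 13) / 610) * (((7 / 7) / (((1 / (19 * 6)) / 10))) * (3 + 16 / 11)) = 861135436224 / 8723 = 98720100.45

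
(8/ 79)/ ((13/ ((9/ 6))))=12/ 1027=0.01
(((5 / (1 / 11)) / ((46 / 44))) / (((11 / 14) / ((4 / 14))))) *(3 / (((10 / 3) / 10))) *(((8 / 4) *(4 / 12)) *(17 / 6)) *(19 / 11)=12920 / 23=561.74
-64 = -64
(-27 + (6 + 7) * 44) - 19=526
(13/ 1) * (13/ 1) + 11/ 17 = 169.65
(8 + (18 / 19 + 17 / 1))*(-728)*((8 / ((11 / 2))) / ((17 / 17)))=-5742464 / 209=-27475.90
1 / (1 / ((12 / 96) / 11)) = 1 / 88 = 0.01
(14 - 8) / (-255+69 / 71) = -71 / 3006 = -0.02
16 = 16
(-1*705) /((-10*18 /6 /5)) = 235 /2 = 117.50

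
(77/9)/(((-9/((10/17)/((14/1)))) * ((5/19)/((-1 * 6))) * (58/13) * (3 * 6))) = 2717/239598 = 0.01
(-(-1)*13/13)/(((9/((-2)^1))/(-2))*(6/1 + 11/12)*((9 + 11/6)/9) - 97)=-288/22541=-0.01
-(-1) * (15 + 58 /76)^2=248.48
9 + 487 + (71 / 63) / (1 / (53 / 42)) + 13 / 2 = 503.92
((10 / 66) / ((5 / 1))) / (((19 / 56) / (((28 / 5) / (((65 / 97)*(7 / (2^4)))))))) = 347648 / 203775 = 1.71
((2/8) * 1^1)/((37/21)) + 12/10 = 993/740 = 1.34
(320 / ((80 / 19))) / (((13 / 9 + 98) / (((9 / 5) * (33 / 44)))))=4617 / 4475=1.03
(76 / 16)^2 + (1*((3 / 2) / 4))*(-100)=-239 / 16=-14.94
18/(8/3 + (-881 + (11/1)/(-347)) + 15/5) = -18738/911255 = -0.02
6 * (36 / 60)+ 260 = 1318 / 5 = 263.60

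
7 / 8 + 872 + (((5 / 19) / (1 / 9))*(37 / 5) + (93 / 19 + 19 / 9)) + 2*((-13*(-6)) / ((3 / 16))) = 2365829 / 1368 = 1729.41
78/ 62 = 39/ 31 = 1.26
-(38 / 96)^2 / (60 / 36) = -361 / 3840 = -0.09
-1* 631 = -631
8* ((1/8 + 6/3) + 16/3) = 179/3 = 59.67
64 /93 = 0.69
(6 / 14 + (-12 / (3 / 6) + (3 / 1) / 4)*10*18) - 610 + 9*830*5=227888 / 7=32555.43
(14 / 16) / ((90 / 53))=371 / 720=0.52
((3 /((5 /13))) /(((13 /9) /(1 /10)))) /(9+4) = 27 /650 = 0.04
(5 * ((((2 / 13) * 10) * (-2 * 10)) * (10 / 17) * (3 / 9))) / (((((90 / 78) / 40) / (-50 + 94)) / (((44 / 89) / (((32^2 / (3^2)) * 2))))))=-151250 / 1513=-99.97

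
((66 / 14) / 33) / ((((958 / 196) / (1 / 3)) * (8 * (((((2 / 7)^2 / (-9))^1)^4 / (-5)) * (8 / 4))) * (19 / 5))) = -2206333462725 / 18638848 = -118372.84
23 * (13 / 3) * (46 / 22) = 6877 / 33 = 208.39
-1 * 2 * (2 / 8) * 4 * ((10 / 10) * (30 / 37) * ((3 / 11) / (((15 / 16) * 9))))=-0.05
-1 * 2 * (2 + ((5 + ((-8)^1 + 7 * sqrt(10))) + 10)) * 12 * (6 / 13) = -1008 * sqrt(10) / 13 - 1296 / 13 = -344.89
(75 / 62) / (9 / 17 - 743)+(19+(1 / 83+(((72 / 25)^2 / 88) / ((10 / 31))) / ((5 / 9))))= 218099315596677 / 11163764562500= 19.54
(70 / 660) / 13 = 7 / 858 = 0.01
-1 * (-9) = 9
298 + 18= 316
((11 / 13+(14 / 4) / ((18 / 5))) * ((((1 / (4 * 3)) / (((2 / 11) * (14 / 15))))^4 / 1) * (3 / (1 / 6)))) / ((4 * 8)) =7787181875 / 130916810752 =0.06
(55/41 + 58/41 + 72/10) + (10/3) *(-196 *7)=-2806477/615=-4563.38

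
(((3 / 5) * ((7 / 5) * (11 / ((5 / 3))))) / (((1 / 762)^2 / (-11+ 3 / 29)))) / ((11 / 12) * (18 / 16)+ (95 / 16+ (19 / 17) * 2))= -23057271046656 / 6050125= -3811040.44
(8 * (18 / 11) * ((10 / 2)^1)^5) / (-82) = -225000 / 451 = -498.89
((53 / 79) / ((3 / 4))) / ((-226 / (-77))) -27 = -714925 / 26781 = -26.70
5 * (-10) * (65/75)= -43.33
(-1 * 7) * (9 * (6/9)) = -42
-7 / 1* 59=-413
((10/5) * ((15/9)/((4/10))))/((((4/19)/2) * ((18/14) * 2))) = 3325/108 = 30.79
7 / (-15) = -7 / 15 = -0.47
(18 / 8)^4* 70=229635 / 128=1794.02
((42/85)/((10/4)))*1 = 84/425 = 0.20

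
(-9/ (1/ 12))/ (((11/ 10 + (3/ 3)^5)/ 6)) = -2160/ 7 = -308.57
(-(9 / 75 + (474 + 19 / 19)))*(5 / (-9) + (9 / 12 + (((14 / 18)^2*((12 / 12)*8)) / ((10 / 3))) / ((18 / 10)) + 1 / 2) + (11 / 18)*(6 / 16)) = -39951653 / 48600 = -822.05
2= 2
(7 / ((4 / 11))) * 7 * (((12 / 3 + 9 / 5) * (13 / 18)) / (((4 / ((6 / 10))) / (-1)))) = -203203 / 2400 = -84.67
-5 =-5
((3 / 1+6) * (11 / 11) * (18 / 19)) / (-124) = -81 / 1178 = -0.07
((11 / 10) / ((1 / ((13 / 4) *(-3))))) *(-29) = 12441 / 40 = 311.02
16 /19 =0.84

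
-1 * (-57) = 57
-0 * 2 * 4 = 0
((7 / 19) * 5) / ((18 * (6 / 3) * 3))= 35 / 2052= 0.02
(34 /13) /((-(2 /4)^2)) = -136 /13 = -10.46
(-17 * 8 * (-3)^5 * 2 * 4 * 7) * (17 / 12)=2621808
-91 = -91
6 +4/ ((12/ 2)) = 20/ 3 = 6.67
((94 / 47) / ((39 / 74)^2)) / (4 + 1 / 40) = 438080 / 244881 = 1.79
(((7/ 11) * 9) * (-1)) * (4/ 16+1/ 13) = -1071/ 572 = -1.87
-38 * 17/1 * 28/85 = -1064/5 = -212.80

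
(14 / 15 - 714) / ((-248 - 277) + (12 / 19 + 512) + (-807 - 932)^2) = -25403 / 107733870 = -0.00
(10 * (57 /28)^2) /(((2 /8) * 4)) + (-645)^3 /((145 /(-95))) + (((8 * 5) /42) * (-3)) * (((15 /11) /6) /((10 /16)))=21984247101235 /125048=175806467.13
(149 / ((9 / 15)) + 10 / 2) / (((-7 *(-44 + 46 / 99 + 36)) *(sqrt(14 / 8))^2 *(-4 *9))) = -4180 / 54831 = -0.08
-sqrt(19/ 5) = -sqrt(95)/ 5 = -1.95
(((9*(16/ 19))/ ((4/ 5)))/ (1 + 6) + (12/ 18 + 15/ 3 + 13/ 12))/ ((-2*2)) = -4311/ 2128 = -2.03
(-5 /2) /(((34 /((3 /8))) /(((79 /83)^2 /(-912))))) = 31205 /1139275264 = 0.00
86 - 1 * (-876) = 962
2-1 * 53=-51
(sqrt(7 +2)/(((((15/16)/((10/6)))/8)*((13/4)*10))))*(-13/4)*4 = -256/15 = -17.07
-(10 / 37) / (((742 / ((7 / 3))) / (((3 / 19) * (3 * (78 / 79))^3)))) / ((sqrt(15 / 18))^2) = -0.00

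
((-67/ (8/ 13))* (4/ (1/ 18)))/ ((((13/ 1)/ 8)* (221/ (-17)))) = 371.08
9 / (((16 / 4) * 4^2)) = 9 / 64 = 0.14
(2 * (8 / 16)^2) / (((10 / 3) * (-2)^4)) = 3 / 320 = 0.01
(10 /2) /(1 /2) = 10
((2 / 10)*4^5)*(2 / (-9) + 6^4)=11941888 / 45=265375.29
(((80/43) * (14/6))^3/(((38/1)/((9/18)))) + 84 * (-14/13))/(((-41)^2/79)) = -3744194494264/891320299623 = -4.20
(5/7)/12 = 5/84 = 0.06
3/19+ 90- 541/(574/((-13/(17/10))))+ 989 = 100707151/92701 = 1086.37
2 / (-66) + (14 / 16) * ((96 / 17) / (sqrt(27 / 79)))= -1 / 33 + 28 * sqrt(237) / 51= 8.42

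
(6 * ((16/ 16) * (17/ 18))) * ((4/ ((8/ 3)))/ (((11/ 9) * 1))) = 153/ 22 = 6.95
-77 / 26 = -2.96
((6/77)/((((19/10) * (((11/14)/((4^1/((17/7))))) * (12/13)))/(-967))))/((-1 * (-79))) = -3519880/3087557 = -1.14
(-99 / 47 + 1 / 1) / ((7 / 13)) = -676 / 329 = -2.05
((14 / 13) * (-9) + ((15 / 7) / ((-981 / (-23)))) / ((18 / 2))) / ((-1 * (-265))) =-2594231 / 70970445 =-0.04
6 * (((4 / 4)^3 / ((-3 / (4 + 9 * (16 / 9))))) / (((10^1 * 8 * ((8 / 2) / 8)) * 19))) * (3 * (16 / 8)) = -6 / 19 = -0.32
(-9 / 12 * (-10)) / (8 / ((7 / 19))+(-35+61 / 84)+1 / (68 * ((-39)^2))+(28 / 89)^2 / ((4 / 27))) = -21505396185 / 34097283583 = -0.63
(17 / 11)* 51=867 / 11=78.82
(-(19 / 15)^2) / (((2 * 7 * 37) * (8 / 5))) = -361 / 186480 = -0.00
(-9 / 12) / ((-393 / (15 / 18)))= 5 / 3144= 0.00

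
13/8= 1.62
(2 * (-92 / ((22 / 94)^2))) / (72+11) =-406456 / 10043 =-40.47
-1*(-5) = 5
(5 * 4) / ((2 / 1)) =10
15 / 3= 5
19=19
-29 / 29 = -1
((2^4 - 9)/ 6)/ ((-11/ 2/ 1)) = -7/ 33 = -0.21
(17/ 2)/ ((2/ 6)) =51/ 2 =25.50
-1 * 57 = -57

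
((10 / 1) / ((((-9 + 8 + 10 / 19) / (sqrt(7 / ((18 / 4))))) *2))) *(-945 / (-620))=-665 *sqrt(14) / 124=-20.07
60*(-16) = -960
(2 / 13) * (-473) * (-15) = 14190 / 13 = 1091.54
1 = 1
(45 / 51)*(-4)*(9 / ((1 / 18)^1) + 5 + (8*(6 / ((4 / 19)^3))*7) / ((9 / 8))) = -1930540 / 17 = -113561.18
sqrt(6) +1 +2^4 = sqrt(6) +17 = 19.45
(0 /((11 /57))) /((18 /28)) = 0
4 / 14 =2 / 7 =0.29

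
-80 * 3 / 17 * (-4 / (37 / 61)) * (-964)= -56451840 / 629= -89748.55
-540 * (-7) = 3780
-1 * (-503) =503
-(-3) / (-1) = -3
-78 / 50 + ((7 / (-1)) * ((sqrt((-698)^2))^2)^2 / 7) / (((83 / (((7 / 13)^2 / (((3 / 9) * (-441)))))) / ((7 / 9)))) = 41539339312369 / 9468225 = 4387236.18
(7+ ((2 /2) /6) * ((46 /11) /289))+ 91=98.00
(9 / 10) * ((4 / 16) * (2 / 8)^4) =9 / 10240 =0.00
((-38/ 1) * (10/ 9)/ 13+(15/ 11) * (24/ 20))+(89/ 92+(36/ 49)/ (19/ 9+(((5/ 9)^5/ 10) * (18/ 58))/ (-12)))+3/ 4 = 12693483589483/ 27963702324558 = 0.45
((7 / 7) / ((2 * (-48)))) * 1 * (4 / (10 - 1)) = -1 / 216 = -0.00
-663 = -663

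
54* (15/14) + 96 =1077/7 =153.86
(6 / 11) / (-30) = -1 / 55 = -0.02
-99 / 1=-99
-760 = -760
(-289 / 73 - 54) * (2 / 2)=-4231 / 73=-57.96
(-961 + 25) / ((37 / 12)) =-11232 / 37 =-303.57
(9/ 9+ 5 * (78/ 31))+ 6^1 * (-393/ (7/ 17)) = -1239719/ 217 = -5712.99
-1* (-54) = 54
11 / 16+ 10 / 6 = 113 / 48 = 2.35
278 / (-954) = -139 / 477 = -0.29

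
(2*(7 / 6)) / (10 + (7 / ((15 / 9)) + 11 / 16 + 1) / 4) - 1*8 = -85864 / 11013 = -7.80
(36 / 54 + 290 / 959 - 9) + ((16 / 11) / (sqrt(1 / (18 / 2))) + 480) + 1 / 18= 90457555 / 189882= 476.39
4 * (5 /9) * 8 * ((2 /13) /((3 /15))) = 1600 /117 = 13.68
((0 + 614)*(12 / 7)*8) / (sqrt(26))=1651.41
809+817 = 1626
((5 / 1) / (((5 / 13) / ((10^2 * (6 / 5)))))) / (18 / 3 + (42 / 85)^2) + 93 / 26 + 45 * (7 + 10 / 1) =199093177 / 195494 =1018.41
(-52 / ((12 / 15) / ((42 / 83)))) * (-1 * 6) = 16380 / 83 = 197.35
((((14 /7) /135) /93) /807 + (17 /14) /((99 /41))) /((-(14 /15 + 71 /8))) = -3138634052 /61216173711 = -0.05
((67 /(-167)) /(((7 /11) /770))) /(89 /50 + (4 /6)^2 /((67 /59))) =-2444260500 /10932989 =-223.57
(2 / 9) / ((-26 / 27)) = -3 / 13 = -0.23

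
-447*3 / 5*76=-101916 / 5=-20383.20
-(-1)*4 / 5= 4 / 5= 0.80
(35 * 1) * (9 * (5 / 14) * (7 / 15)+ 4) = 385 / 2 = 192.50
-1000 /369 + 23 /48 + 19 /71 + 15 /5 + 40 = 17201947 /419184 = 41.04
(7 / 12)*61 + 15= 607 / 12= 50.58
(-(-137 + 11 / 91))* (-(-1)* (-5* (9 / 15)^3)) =-336312 / 2275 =-147.83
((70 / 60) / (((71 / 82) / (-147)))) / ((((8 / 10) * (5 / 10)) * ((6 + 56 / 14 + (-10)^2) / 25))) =-351575 / 3124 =-112.54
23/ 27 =0.85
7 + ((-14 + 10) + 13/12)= 49/12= 4.08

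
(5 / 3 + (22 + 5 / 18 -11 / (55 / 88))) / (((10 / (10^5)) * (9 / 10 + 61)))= 5710000 / 5571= 1024.95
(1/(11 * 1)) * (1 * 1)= 1/11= 0.09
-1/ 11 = -0.09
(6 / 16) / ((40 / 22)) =33 / 160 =0.21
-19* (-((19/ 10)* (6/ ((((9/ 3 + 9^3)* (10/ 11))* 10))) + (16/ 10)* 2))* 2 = 7421571/ 61000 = 121.67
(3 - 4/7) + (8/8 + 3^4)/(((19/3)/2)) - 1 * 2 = 3501/133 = 26.32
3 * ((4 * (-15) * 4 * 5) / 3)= -1200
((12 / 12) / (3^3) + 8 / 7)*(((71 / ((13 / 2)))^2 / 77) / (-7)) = -0.26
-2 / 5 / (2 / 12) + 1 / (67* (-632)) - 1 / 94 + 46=433750529 / 9950840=43.59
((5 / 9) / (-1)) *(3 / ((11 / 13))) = -65 / 33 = -1.97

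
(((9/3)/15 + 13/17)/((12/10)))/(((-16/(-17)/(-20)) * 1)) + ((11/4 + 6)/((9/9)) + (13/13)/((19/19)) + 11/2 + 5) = 19/6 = 3.17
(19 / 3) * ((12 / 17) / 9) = 76 / 153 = 0.50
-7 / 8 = -0.88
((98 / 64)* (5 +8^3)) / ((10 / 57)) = 1443981 / 320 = 4512.44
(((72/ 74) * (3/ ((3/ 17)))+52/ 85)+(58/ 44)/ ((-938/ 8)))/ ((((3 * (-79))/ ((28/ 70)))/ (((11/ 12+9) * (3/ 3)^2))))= -139057343/ 484706475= -0.29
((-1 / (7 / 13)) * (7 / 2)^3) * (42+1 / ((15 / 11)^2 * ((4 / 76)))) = -7484113 / 1800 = -4157.84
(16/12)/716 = 0.00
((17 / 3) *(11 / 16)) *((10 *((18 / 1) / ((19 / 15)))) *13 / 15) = 36465 / 76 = 479.80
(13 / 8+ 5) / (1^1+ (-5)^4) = 53 / 5008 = 0.01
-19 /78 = -0.24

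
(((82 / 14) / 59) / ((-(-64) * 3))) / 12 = 41 / 951552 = 0.00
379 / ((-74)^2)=379 / 5476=0.07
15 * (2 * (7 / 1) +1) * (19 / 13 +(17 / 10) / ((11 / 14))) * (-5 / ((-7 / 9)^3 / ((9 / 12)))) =318864600 / 49049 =6500.94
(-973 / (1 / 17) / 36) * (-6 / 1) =16541 / 6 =2756.83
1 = 1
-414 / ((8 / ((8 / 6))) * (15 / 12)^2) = -1104 / 25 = -44.16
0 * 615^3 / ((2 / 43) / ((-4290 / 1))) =0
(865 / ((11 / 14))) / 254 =6055 / 1397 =4.33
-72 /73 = -0.99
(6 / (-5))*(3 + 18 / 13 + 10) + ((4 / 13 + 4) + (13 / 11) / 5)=-9093 / 715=-12.72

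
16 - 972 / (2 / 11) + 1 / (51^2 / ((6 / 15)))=-69316648 / 13005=-5330.00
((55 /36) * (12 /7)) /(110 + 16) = 55 /2646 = 0.02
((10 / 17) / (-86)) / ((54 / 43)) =-5 / 918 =-0.01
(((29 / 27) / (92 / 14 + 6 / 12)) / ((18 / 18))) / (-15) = -406 / 40095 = -0.01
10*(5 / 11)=50 / 11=4.55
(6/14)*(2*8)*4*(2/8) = 48/7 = 6.86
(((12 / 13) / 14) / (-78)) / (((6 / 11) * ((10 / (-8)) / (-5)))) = -22 / 3549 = -0.01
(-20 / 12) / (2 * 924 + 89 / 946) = -4730 / 5244891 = -0.00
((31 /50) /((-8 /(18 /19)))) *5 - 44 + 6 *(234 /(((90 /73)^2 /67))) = 705011183 /11400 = 61843.09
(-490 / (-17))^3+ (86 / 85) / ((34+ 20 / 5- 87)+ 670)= 365300169854 / 15254865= 23946.47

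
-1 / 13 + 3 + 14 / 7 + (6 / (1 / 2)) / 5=7.32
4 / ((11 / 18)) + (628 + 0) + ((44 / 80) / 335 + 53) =50672221 / 73700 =687.55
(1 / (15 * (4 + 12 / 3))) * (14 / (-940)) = -7 / 56400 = -0.00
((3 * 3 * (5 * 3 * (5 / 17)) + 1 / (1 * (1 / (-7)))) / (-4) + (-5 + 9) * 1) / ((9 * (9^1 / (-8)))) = 568 / 1377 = 0.41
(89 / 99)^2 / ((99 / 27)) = 7921 / 35937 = 0.22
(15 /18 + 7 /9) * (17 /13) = 493 /234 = 2.11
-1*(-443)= 443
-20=-20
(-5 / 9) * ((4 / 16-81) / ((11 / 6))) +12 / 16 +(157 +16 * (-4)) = 15605 / 132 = 118.22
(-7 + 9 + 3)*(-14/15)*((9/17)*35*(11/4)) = -8085/34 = -237.79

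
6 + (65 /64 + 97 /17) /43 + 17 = 1083345 /46784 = 23.16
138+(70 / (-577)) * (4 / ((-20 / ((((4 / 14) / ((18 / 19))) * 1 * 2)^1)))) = 716710 / 5193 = 138.01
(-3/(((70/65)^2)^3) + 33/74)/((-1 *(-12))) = -137179485/1114371328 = -0.12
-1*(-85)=85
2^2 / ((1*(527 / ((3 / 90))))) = 2 / 7905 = 0.00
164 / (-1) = -164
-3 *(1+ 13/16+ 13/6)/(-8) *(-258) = -24639/64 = -384.98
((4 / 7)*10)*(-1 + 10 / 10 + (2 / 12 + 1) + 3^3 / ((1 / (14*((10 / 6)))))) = 10820 / 3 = 3606.67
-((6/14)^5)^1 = -243/16807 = -0.01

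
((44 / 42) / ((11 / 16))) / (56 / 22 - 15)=-352 / 2877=-0.12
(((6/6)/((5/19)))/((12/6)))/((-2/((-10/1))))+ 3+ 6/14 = 181/14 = 12.93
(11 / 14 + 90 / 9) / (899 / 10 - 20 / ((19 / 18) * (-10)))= 14345 / 122087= 0.12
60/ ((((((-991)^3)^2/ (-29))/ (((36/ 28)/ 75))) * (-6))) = 174/ 33152018132143310435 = 0.00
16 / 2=8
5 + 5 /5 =6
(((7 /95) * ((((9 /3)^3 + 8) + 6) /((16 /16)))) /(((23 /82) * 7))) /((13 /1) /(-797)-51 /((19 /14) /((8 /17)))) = -2679514 /30824485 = -0.09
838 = 838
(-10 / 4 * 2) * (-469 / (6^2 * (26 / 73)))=171185 / 936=182.89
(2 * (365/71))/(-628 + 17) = -730/43381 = -0.02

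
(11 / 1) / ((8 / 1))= 11 / 8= 1.38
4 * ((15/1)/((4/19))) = 285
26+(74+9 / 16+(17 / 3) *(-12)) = 521 / 16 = 32.56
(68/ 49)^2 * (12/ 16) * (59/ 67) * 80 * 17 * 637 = 3617540160/ 3283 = 1101900.75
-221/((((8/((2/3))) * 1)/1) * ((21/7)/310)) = -34255/18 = -1903.06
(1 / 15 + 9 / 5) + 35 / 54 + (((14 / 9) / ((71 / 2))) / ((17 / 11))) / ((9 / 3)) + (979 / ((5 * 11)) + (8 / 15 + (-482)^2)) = 25239621881 / 108630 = 232344.86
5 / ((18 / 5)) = 1.39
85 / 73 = 1.16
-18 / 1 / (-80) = 9 / 40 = 0.22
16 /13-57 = -725 /13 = -55.77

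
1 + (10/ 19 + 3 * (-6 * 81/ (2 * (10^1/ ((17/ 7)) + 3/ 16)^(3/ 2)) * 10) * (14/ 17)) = 29/ 19-6531840 * sqrt(19907)/ 1371241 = -670.56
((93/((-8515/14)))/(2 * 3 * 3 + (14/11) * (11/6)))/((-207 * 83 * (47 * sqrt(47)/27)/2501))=480438 * sqrt(47)/35907593215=0.00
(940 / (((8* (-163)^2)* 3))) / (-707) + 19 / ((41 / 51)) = 109211811727 / 4620933618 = 23.63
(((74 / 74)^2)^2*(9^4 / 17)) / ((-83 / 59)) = -387099 / 1411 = -274.34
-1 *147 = -147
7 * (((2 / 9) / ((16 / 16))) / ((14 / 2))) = 2 / 9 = 0.22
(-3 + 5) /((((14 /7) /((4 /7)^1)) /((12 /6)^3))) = 32 /7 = 4.57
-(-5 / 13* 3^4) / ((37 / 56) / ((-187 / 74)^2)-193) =-39654846 / 245532521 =-0.16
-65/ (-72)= 0.90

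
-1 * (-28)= 28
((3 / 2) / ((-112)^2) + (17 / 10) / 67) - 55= -462032147 / 8404480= -54.97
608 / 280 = 76 / 35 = 2.17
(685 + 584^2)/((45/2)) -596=14592.49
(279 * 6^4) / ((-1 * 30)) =-60264 / 5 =-12052.80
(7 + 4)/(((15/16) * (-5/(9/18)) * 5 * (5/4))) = -352/1875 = -0.19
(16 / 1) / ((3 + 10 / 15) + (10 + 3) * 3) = 3 / 8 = 0.38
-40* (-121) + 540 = 5380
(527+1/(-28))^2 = 217710025/784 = 277691.36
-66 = -66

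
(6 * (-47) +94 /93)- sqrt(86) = -26132 /93- sqrt(86) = -290.26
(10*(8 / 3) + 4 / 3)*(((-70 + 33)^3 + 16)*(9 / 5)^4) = -9302421996 / 625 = -14883875.19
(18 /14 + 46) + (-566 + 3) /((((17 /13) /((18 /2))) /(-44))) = 20293895 /119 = 170536.93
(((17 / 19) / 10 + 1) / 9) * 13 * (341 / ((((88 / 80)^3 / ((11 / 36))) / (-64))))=-14830400 / 1881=-7884.32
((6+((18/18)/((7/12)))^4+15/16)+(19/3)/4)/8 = 1977337/921984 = 2.14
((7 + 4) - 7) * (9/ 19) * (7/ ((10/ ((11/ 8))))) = 693/ 380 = 1.82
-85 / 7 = -12.14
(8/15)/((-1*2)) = -4/15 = -0.27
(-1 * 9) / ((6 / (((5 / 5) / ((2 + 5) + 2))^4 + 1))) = -1.50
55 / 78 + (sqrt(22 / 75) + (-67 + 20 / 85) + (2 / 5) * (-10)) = -92899 / 1326 + sqrt(66) / 15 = -69.52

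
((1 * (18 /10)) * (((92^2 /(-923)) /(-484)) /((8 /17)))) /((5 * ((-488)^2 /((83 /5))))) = 6717771 /6649159088000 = 0.00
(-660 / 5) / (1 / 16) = -2112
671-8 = 663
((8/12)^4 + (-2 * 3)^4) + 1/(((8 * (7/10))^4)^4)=14985964869601308370779069457/11561482345680670688280576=1296.20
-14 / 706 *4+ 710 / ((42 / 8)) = 1001932 / 7413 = 135.16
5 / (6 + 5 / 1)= 5 / 11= 0.45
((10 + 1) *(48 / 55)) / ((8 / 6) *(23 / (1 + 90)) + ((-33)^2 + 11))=1638 / 187745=0.01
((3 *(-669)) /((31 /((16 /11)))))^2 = 1031180544 /116281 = 8868.01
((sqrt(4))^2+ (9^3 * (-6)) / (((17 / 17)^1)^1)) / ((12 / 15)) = -5462.50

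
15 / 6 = 5 / 2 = 2.50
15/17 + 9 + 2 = 11.88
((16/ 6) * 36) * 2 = 192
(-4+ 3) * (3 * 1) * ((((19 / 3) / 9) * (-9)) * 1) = 19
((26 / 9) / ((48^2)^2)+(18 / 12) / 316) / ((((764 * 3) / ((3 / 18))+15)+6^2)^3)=8958979 / 4962779944790312779776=0.00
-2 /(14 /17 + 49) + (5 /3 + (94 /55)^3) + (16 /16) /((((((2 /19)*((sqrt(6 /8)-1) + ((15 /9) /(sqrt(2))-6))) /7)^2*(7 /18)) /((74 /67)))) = 23125139 /3493875 + 30293676 /(67*(-42 + 3*sqrt(3) + 5*sqrt(2))^2) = 518.07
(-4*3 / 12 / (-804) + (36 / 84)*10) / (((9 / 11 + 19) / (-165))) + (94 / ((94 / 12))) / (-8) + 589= 225671865 / 408968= 551.81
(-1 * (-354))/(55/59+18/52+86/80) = 3620240/24067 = 150.42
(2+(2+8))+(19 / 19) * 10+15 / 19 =433 / 19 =22.79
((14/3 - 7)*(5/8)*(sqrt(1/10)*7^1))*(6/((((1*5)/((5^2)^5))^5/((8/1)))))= -1392663762089796364307403564453125*sqrt(10)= -4403989502982613750758270000000000.00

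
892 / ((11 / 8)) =7136 / 11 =648.73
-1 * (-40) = 40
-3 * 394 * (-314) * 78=28949544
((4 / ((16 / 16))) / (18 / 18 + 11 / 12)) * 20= 960 / 23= 41.74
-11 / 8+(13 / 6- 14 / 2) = -149 / 24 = -6.21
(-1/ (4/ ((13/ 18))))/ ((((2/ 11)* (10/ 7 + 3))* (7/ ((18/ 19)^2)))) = -1287/ 44764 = -0.03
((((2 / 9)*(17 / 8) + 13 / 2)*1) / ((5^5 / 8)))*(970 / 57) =97388 / 320625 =0.30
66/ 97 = 0.68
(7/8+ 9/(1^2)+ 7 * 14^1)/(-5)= -863/40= -21.58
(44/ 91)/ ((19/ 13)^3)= 7436/ 48013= 0.15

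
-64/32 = -2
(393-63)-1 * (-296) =626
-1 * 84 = -84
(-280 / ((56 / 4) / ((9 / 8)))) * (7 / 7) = -22.50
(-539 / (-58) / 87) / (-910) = -77 / 655980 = -0.00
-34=-34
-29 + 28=-1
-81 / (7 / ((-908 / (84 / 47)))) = 288063 / 49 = 5878.84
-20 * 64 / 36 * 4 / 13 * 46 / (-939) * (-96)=-1884160 / 36621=-51.45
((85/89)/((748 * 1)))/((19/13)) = 65/74404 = 0.00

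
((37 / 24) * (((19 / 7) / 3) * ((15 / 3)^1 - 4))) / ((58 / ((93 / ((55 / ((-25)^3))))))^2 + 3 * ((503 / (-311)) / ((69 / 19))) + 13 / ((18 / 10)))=47191847646484375 / 199146691486300992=0.24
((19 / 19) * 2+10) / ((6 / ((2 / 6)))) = 2 / 3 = 0.67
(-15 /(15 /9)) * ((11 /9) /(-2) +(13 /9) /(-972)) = 5359 /972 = 5.51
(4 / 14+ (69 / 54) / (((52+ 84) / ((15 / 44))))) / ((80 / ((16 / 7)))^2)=72613 / 307876800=0.00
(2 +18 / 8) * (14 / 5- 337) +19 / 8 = -56719 / 40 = -1417.98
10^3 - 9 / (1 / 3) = 973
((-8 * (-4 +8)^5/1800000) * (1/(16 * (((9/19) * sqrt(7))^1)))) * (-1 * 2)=304 * sqrt(7)/1771875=0.00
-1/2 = -0.50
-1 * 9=-9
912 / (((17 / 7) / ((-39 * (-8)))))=1991808 / 17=117165.18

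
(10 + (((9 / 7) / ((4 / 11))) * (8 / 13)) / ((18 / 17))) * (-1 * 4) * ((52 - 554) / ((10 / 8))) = 8811104 / 455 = 19365.06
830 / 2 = 415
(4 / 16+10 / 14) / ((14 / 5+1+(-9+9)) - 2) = 15 / 28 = 0.54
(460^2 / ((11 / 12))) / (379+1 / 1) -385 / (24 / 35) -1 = 225749 / 5016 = 45.01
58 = 58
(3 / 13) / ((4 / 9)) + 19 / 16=355 / 208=1.71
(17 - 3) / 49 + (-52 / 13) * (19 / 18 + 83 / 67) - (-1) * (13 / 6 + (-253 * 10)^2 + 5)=54036383237 / 8442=6400898.27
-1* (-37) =37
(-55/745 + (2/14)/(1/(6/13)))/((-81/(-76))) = -8132/1098279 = -0.01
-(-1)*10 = 10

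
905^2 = 819025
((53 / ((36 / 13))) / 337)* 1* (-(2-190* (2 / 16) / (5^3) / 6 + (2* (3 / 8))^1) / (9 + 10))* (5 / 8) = -1123759 / 221287680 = -0.01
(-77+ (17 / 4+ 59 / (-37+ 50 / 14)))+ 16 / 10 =-170621 / 2340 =-72.91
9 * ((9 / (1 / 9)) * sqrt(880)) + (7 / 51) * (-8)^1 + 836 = 22460.54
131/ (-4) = -131/ 4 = -32.75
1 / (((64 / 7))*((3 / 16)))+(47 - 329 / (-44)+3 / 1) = 1916 / 33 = 58.06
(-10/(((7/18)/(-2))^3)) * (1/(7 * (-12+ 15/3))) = -466560/16807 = -27.76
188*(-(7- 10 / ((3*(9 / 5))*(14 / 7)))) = -30832 / 27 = -1141.93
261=261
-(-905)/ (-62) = -905/ 62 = -14.60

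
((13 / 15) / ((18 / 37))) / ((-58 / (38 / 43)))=-9139 / 336690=-0.03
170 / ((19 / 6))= 1020 / 19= 53.68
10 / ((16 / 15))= 75 / 8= 9.38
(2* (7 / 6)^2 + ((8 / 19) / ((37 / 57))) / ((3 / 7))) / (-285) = -0.01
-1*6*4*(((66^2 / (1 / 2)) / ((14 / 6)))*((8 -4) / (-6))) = 418176 / 7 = 59739.43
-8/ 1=-8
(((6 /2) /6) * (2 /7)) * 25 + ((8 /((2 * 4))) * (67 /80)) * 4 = 969 /140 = 6.92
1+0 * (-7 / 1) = 1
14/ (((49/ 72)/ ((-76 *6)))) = -65664/ 7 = -9380.57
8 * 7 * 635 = 35560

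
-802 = -802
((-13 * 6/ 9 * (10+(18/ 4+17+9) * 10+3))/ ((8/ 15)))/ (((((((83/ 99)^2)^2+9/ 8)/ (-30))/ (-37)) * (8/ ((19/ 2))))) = -10468822670452575/ 2488405954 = -4207039.71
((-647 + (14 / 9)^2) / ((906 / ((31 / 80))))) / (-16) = 1618541 / 93934080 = 0.02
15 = 15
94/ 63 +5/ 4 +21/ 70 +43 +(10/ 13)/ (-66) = 8293759/ 180180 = 46.03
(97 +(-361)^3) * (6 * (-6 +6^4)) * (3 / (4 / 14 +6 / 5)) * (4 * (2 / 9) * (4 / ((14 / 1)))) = -186735573415.38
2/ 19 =0.11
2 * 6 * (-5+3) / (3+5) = -3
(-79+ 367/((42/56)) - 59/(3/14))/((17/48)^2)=311040/289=1076.26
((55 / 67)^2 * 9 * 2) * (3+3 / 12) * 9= 3185325 / 8978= 354.79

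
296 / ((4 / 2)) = 148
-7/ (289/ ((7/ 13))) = -49/ 3757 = -0.01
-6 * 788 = -4728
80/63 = 1.27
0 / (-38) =0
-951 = -951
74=74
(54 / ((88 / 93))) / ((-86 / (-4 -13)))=42687 / 3784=11.28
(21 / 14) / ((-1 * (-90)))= 1 / 60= 0.02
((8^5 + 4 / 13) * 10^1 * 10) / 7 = 468118.68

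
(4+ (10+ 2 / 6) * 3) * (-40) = -1400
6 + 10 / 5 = 8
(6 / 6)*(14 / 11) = 14 / 11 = 1.27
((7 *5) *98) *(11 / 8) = 18865 / 4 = 4716.25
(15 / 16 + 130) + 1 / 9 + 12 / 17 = 322535 / 2448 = 131.75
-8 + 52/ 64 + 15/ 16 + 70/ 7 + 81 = 339/ 4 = 84.75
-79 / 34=-2.32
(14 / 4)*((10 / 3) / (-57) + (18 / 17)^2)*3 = 183799 / 16473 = 11.16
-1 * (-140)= 140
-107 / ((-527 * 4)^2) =-0.00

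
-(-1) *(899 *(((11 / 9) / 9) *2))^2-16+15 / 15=391070869 / 6561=59605.38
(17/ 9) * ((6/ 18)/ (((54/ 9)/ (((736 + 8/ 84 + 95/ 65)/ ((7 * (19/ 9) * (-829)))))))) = -3423001/ 541802898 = -0.01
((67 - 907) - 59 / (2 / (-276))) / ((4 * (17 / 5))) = 536.91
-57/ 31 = -1.84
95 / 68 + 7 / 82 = 4133 / 2788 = 1.48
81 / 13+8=185 / 13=14.23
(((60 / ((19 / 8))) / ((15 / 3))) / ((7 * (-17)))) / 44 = -24 / 24871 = -0.00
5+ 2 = 7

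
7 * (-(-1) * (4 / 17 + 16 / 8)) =266 / 17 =15.65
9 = 9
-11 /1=-11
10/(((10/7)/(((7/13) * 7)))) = 343/13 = 26.38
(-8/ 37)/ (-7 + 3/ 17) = 34/ 1073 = 0.03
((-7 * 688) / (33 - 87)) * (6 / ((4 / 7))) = 8428 / 9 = 936.44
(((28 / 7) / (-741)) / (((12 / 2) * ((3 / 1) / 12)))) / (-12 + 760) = -0.00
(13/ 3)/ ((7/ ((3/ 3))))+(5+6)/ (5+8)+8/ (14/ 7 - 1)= 2584/ 273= 9.47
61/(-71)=-61/71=-0.86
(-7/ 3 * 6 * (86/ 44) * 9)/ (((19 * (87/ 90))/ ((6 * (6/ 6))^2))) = -2925720/ 6061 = -482.71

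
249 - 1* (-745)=994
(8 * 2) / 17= 16 / 17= 0.94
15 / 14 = 1.07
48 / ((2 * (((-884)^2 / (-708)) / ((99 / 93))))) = -35046 / 1514071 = -0.02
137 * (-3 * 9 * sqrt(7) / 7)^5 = -1965800259 * sqrt(7) / 343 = -15163319.57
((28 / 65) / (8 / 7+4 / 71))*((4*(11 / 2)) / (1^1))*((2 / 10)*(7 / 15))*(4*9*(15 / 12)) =33.19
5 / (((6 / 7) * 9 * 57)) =35 / 3078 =0.01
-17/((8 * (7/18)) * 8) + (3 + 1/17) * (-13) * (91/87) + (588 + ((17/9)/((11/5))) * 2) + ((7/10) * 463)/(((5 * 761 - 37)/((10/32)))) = 7517588479739/13731556608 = 547.47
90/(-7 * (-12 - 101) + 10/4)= 60/529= 0.11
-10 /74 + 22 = 809 /37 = 21.86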